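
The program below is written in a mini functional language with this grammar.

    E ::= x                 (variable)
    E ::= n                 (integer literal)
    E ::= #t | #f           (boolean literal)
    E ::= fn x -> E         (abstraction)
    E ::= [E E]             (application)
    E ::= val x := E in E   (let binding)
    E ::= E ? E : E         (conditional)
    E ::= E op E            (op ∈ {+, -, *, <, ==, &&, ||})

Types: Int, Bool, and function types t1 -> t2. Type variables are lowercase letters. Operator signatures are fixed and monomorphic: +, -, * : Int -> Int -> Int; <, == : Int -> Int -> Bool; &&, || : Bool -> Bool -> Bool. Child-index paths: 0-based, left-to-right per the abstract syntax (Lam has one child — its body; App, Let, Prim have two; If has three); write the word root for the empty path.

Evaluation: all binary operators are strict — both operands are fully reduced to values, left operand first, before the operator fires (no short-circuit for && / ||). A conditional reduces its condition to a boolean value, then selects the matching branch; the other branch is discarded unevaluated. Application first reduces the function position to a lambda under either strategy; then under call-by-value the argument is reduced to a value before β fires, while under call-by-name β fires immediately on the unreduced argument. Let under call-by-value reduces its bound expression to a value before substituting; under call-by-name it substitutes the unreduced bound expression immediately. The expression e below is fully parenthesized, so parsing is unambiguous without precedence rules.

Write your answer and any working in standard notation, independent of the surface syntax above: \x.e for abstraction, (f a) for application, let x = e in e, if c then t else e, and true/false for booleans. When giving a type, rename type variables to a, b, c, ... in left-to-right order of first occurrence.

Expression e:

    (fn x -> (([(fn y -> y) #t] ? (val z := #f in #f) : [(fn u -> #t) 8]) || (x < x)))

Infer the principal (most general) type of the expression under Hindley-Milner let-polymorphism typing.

Derivation:
y : b
\y._ : b -> b
  unify b -> b ~ Bool -> c
  unify b ~ Bool
  unify Bool ~ c
_ _ : Bool
  unify Bool ~ Bool
let z : Bool
\u._ : d -> Bool
  unify d -> Bool ~ Int -> e
  unify d ~ Int
  unify Bool ~ e
_ _ : Bool
  unify Bool ~ Bool
  unify Bool ~ Bool
x : a
  unify a ~ Int
x : Int
  unify Int ~ Int
  unify Bool ~ Bool
\x._ : Int -> Bool

Answer: Int -> Bool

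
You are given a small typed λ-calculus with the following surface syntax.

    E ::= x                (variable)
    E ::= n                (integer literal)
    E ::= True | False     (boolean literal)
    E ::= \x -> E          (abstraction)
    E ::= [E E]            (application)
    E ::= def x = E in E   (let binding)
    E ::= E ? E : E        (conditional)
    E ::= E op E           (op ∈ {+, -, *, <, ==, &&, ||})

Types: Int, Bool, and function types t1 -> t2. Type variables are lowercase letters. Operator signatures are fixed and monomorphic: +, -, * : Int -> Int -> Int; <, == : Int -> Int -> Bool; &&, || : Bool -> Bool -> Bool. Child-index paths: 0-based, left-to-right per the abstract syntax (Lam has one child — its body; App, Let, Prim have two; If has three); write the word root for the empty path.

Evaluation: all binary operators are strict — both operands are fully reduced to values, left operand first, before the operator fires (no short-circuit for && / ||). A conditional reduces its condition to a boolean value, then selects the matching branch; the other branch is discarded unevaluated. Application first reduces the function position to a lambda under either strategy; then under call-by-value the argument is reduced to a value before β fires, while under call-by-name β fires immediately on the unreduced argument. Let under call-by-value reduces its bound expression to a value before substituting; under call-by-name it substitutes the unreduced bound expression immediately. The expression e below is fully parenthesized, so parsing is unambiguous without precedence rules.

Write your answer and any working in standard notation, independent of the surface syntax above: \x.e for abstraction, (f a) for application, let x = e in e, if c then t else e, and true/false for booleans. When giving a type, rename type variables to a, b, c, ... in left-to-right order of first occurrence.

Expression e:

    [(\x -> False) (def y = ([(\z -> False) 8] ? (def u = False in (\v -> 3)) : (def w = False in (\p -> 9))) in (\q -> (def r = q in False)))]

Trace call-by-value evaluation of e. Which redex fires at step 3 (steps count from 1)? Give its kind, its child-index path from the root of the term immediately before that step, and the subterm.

Answer: let at 1.0 : (let w = false in (\p.9))

Working:
step 0: ((\x.false) (let y = (if ((\z.false) 8) then (let u = false in (\v.3)) else (let w = false in (\p.9))) in (\q.(let r = q in false))))
step 1: [beta@1.0.0] ((\x.false) (let y = (if false then (let u = false in (\v.3)) else (let w = false in (\p.9))) in (\q.(let r = q in false))))
step 2: [if@1.0] ((\x.false) (let y = (let w = false in (\p.9)) in (\q.(let r = q in false))))
step 3: [let@1.0] ((\x.false) (let y = (\p.9) in (\q.(let r = q in false))))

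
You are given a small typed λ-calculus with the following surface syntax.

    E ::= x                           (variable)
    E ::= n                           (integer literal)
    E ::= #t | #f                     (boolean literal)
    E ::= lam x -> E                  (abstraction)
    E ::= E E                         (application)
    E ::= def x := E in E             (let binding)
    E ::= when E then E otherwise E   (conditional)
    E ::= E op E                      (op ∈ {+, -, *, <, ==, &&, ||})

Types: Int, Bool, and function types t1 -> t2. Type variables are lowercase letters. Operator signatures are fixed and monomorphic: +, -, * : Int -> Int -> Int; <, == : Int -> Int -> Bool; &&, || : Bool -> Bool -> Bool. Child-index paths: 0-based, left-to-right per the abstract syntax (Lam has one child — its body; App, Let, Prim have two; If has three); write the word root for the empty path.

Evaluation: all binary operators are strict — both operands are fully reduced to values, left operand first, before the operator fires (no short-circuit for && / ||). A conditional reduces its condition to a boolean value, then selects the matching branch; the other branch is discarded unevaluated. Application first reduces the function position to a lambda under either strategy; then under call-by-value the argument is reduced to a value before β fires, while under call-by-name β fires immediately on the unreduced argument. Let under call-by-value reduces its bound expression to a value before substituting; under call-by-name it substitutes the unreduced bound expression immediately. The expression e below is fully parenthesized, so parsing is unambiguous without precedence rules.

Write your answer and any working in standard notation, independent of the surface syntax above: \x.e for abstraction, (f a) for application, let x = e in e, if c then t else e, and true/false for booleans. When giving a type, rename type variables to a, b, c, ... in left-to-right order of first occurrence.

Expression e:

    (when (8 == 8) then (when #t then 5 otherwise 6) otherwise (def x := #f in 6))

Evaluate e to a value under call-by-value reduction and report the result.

Answer: 5

Working:
step 0: (if (8 == 8) then (if true then 5 else 6) else (let x = false in 6))
step 1: [delta@0] (if true then (if true then 5 else 6) else (let x = false in 6))
step 2: [if@root] (if true then 5 else 6)
step 3: [if@root] 5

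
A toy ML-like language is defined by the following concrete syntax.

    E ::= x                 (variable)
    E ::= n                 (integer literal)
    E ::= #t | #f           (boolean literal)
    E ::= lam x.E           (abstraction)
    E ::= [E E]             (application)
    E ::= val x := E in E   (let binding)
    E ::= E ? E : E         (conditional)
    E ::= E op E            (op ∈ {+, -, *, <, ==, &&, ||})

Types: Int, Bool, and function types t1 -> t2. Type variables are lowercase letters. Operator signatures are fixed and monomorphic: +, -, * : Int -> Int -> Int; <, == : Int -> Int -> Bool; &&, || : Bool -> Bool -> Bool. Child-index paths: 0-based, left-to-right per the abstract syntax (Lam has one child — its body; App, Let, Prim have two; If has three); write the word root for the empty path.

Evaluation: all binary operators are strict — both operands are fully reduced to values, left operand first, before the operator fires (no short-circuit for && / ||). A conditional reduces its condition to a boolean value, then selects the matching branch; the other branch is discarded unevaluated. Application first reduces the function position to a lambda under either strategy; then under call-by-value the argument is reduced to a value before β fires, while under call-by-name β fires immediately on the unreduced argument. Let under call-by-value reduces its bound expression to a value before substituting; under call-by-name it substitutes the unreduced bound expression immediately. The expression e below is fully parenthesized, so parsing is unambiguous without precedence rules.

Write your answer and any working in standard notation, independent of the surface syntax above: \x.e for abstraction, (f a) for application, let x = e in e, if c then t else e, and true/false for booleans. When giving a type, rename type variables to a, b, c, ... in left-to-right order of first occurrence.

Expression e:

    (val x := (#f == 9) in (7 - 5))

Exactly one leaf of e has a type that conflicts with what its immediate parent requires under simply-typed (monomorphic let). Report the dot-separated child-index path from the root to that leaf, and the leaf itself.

Derivation:
  unify Bool ~ Int
  FAIL: mismatch Bool ~ Int

Answer: 0.0 : false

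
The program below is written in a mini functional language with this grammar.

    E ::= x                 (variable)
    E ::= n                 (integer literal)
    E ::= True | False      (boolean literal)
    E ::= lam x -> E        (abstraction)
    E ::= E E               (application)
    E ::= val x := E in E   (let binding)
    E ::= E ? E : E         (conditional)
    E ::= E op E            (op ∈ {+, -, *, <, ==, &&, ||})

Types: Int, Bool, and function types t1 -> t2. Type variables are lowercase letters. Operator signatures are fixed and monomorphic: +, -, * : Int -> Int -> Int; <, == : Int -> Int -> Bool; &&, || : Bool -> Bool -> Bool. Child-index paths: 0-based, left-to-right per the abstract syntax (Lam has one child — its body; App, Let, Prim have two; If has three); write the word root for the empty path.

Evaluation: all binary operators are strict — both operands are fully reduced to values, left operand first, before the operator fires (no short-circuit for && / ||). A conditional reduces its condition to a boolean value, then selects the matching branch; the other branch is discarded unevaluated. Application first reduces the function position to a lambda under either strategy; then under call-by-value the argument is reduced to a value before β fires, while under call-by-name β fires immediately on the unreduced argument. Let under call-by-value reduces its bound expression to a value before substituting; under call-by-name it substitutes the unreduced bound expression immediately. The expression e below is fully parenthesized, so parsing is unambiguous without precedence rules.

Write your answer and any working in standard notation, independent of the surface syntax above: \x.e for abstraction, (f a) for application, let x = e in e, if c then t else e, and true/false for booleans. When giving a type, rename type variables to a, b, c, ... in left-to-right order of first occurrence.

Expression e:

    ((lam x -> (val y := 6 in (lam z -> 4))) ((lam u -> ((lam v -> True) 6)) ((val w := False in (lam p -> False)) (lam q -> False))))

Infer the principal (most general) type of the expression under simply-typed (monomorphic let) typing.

Answer: a -> Int

Trace:
let y : Int
\z._ : b -> Int
\x._ : a -> b -> Int
\v._ : d -> Bool
  unify d -> Bool ~ Int -> e
  unify d ~ Int
  unify Bool ~ e
_ _ : Bool
\u._ : c -> Bool
let w : Bool
\p._ : f -> Bool
\q._ : g -> Bool
  unify f -> Bool ~ (g -> Bool) -> h
  unify f ~ g -> Bool
  unify Bool ~ h
_ _ : Bool
  unify c -> Bool ~ Bool -> i
  unify c ~ Bool
  unify Bool ~ i
_ _ : Bool
  unify a -> b -> Int ~ Bool -> j
  unify a ~ Bool
  unify b -> Int ~ j
_ _ : b -> Int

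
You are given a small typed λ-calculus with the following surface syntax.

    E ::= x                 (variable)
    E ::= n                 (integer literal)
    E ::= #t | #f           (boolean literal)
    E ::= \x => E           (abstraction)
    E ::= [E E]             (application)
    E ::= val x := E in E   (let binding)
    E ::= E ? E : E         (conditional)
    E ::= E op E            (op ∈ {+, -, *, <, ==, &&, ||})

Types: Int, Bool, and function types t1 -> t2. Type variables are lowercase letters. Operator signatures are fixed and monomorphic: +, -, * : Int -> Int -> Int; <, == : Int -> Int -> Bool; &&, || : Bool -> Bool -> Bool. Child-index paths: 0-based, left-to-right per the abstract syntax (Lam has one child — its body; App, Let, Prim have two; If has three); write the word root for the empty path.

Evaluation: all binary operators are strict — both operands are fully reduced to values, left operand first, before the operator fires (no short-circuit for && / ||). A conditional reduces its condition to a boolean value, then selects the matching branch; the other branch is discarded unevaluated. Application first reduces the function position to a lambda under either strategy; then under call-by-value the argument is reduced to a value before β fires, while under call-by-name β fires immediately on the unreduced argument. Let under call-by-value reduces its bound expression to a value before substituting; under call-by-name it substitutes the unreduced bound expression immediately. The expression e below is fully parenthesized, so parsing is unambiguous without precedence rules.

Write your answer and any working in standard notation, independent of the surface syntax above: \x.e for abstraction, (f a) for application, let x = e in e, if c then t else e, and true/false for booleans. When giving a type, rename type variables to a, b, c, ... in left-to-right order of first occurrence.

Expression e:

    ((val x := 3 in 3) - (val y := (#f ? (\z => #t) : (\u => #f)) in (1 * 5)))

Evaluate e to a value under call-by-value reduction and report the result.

Working:
step 0: ((let x = 3 in 3) - (let y = (if false then (\z.true) else (\u.false)) in (1 * 5)))
step 1: [let@0] (3 - (let y = (if false then (\z.true) else (\u.false)) in (1 * 5)))
step 2: [if@1.0] (3 - (let y = (\u.false) in (1 * 5)))
step 3: [let@1] (3 - (1 * 5))
step 4: [delta@1] (3 - 5)
step 5: [delta@root] -2

Answer: -2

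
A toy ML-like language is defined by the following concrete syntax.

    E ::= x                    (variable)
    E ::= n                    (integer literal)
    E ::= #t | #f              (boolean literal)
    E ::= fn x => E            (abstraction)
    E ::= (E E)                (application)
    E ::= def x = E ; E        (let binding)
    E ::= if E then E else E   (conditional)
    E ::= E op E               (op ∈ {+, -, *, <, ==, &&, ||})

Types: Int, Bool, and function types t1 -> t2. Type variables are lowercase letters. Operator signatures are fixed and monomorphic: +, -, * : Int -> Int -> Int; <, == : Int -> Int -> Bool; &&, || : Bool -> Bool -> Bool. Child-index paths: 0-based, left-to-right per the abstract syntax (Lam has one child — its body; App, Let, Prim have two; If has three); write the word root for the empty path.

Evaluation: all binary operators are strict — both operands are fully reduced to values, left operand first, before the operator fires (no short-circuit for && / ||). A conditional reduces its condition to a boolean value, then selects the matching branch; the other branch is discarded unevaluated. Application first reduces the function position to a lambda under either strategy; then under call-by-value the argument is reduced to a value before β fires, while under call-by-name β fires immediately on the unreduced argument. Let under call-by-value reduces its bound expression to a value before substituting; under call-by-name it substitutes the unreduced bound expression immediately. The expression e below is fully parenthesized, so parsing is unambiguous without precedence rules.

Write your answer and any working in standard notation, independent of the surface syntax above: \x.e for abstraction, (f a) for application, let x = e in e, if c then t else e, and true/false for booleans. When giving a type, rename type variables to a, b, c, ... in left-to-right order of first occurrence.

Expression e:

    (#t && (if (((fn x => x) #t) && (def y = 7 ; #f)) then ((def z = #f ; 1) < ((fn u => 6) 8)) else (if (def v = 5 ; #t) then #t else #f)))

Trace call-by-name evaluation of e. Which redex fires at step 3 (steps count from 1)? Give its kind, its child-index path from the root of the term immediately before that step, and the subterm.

Answer: delta at 1.0 : (true && false)

Trace:
step 0: (true && (if (((\x.x) true) && (let y = 7 in false)) then ((let z = false in 1) < ((\u.6) 8)) else (if (let v = 5 in true) then true else false)))
step 1: [beta@1.0.0] (true && (if (true && (let y = 7 in false)) then ((let z = false in 1) < ((\u.6) 8)) else (if (let v = 5 in true) then true else false)))
step 2: [let@1.0.1] (true && (if (true && false) then ((let z = false in 1) < ((\u.6) 8)) else (if (let v = 5 in true) then true else false)))
step 3: [delta@1.0] (true && (if false then ((let z = false in 1) < ((\u.6) 8)) else (if (let v = 5 in true) then true else false)))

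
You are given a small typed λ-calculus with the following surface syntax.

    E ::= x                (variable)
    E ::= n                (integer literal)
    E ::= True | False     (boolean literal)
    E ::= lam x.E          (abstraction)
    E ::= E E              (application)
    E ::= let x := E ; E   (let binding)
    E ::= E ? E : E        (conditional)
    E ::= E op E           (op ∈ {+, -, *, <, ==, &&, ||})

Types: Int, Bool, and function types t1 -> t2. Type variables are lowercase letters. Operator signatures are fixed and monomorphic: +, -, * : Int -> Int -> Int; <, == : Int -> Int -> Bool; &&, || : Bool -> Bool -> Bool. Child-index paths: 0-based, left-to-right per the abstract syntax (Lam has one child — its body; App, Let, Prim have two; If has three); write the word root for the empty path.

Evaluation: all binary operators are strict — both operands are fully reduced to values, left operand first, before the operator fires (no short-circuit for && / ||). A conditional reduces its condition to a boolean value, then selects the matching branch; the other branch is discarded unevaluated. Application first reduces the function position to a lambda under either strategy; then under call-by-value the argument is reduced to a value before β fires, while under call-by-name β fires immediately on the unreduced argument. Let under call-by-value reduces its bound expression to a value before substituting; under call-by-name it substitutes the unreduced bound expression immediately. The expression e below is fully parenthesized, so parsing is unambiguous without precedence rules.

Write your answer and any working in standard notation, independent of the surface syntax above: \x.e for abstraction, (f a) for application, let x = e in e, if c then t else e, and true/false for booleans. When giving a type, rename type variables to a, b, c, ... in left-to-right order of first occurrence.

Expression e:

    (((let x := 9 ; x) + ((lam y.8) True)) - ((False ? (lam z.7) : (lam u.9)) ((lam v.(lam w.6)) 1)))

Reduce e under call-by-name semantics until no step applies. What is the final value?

Derivation:
step 0: (((let x = 9 in x) + ((\y.8) true)) - ((if false then (\z.7) else (\u.9)) ((\v.(\w.6)) 1)))
step 1: [let@0.0] ((9 + ((\y.8) true)) - ((if false then (\z.7) else (\u.9)) ((\v.(\w.6)) 1)))
step 2: [beta@0.1] ((9 + 8) - ((if false then (\z.7) else (\u.9)) ((\v.(\w.6)) 1)))
step 3: [delta@0] (17 - ((if false then (\z.7) else (\u.9)) ((\v.(\w.6)) 1)))
step 4: [if@1.0] (17 - ((\u.9) ((\v.(\w.6)) 1)))
step 5: [beta@1] (17 - 9)
step 6: [delta@root] 8

Answer: 8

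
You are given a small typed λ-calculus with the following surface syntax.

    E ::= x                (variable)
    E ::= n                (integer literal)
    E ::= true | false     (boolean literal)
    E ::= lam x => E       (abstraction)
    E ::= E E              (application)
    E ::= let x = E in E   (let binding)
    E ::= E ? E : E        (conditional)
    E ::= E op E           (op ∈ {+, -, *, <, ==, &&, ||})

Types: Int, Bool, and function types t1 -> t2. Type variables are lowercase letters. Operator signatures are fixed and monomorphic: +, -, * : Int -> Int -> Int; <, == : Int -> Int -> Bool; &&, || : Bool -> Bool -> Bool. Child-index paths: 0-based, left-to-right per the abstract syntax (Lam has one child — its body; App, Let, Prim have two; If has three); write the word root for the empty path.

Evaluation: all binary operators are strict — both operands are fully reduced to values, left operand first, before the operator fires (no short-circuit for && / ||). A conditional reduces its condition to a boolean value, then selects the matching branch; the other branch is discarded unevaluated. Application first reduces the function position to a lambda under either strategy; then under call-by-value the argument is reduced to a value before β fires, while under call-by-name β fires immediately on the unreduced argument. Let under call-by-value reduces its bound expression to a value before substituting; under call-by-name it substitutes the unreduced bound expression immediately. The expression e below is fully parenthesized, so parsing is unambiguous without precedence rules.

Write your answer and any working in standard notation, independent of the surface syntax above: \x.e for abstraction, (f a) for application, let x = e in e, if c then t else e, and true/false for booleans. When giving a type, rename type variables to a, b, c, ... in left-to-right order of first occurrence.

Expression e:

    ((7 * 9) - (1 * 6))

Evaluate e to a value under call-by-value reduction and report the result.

Derivation:
step 0: ((7 * 9) - (1 * 6))
step 1: [delta@0] (63 - (1 * 6))
step 2: [delta@1] (63 - 6)
step 3: [delta@root] 57

Answer: 57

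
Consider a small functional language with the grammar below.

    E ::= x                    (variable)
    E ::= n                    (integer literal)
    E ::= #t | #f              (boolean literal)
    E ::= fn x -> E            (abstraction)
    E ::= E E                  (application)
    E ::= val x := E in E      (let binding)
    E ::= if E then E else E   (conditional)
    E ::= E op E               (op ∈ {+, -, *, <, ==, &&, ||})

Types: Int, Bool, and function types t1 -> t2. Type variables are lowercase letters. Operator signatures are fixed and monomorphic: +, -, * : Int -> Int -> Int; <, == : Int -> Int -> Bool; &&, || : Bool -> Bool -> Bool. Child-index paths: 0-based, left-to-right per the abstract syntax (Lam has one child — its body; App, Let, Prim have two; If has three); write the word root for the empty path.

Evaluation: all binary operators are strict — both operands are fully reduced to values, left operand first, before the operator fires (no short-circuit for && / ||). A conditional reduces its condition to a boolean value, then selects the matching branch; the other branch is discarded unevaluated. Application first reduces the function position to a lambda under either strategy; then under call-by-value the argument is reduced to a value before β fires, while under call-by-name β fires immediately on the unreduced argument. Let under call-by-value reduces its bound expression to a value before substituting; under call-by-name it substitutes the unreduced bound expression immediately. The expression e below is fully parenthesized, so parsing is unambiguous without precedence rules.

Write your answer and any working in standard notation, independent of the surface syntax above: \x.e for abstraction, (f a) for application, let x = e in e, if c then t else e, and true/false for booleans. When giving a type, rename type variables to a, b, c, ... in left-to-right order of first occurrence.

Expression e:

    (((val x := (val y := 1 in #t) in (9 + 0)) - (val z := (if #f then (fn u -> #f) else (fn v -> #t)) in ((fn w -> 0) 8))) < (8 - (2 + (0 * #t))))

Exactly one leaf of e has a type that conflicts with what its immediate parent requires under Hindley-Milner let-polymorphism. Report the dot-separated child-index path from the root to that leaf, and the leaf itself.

Derivation:
let y : Int
let x : Bool
  unify Int ~ Int
  unify Int ~ Int
  unify Int ~ Int
  unify Bool ~ Bool
\u._ : a -> Bool
\v._ : b -> Bool
  unify a -> Bool ~ b -> Bool
  unify a ~ b
  unify Bool ~ Bool
let z : forall. b -> Bool
\w._ : c -> Int
  unify c -> Int ~ Int -> d
  unify c ~ Int
  unify Int ~ d
_ _ : Int
  unify Int ~ Int
  unify Int ~ Int
  unify Int ~ Int
  unify Int ~ Int
  unify Int ~ Int
  unify Bool ~ Int
  FAIL: mismatch Bool ~ Int

Answer: 1.1.1.1 : true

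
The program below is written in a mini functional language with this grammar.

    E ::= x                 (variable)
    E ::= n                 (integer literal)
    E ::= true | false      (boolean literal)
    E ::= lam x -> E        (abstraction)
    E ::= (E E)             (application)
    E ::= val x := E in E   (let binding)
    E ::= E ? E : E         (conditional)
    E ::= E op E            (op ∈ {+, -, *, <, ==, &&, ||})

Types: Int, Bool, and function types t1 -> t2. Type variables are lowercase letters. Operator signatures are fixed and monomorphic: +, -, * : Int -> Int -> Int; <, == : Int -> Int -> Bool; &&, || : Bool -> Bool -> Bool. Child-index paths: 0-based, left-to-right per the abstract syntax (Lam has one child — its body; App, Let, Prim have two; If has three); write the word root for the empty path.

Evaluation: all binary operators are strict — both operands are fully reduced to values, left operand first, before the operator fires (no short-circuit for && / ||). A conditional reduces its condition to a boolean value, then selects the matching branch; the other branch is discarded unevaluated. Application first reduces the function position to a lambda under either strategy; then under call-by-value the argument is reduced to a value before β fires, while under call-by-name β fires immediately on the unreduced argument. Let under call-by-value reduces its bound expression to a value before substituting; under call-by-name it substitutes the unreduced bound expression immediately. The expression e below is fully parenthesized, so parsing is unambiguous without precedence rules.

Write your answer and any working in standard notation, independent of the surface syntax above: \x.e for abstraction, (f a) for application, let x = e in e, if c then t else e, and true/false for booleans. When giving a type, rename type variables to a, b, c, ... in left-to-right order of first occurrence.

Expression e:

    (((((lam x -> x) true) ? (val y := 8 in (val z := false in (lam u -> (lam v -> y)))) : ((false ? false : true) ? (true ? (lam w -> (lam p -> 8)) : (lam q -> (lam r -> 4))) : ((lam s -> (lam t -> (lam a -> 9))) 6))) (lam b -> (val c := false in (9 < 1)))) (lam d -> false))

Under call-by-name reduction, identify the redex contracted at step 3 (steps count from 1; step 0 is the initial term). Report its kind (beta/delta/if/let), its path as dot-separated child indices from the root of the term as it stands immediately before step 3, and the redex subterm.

Answer: let at 0.0 : (let y = 8 in (let z = false in (\u.(\v.y))))

Working:
step 0: (((if ((\x.x) true) then (let y = 8 in (let z = false in (\u.(\v.y)))) else (if (if false then false else true) then (if true then (\w.(\p.8)) else (\q.(\r.4))) else ((\s.(\t.(\a.9))) 6))) (\b.(let c = false in (9 < 1)))) (\d.false))
step 1: [beta@0.0.0] (((if true then (let y = 8 in (let z = false in (\u.(\v.y)))) else (if (if false then false else true) then (if true then (\w.(\p.8)) else (\q.(\r.4))) else ((\s.(\t.(\a.9))) 6))) (\b.(let c = false in (9 < 1)))) (\d.false))
step 2: [if@0.0] (((let y = 8 in (let z = false in (\u.(\v.y)))) (\b.(let c = false in (9 < 1)))) (\d.false))
step 3: [let@0.0] (((let z = false in (\u.(\v.8))) (\b.(let c = false in (9 < 1)))) (\d.false))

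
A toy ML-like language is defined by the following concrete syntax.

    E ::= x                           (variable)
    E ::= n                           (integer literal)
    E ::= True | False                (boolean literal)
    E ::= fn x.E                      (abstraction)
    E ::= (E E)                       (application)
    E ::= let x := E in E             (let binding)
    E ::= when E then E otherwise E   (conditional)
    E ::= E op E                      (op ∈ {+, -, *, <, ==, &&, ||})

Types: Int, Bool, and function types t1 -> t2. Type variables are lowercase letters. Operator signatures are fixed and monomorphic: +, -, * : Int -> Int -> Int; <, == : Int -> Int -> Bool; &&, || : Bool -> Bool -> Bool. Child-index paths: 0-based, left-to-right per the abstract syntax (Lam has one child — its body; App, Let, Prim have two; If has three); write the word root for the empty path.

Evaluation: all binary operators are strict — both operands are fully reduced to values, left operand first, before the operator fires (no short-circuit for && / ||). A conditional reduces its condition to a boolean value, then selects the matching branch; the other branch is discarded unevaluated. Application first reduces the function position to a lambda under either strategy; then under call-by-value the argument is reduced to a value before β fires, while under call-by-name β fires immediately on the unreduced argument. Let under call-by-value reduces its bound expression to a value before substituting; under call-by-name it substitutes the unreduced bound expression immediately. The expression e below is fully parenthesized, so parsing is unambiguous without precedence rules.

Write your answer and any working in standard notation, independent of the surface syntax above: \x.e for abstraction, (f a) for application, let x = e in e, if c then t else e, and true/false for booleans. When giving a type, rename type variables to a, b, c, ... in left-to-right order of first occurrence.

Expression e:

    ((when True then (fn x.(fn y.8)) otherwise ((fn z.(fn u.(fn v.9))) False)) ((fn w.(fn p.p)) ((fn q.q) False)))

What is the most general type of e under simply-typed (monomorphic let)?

Derivation:
  unify Bool ~ Bool
\y._ : b -> Int
\x._ : a -> b -> Int
\v._ : e -> Int
\u._ : d -> e -> Int
\z._ : c -> d -> e -> Int
  unify c -> d -> e -> Int ~ Bool -> f
  unify c ~ Bool
  unify d -> e -> Int ~ f
_ _ : d -> e -> Int
  unify a -> b -> Int ~ d -> e -> Int
  unify a ~ d
  unify b -> Int ~ e -> Int
  unify b ~ e
  unify Int ~ Int
p : h
\p._ : h -> h
\w._ : g -> h -> h
q : i
\q._ : i -> i
  unify i -> i ~ Bool -> j
  unify i ~ Bool
  unify Bool ~ j
_ _ : Bool
  unify g -> h -> h ~ Bool -> k
  unify g ~ Bool
  unify h -> h ~ k
_ _ : h -> h
  unify d -> e -> Int ~ (h -> h) -> l
  unify d ~ h -> h
  unify e -> Int ~ l
_ _ : e -> Int

Answer: a -> Int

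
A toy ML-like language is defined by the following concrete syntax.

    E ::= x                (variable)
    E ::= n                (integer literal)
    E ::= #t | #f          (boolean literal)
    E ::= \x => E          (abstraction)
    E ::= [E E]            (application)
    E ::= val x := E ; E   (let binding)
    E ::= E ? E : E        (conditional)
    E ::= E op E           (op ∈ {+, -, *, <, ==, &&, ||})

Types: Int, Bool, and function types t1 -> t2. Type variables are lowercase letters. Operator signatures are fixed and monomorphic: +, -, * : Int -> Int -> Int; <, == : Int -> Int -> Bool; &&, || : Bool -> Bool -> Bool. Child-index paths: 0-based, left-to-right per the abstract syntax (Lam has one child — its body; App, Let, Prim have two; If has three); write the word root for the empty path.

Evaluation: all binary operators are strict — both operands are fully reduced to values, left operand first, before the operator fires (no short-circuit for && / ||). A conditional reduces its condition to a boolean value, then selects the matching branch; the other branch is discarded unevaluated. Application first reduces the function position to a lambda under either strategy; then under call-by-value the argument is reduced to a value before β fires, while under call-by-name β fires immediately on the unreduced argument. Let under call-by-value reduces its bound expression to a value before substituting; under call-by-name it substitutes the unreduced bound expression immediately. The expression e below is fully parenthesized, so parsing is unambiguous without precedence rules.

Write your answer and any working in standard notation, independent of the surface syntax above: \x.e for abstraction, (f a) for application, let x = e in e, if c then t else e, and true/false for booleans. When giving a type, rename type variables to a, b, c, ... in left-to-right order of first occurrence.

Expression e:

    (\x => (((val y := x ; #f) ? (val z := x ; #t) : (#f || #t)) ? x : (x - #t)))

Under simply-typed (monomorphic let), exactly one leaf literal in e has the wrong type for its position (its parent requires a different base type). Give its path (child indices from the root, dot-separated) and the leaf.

Answer: 0.2.1 : true

Working:
x : a
let y : a
  unify Bool ~ Bool
x : a
let z : a
  unify Bool ~ Bool
  unify Bool ~ Bool
  unify Bool ~ Bool
  unify Bool ~ Bool
x : a
x : a
  unify a ~ Int
  unify Bool ~ Int
  FAIL: mismatch Bool ~ Int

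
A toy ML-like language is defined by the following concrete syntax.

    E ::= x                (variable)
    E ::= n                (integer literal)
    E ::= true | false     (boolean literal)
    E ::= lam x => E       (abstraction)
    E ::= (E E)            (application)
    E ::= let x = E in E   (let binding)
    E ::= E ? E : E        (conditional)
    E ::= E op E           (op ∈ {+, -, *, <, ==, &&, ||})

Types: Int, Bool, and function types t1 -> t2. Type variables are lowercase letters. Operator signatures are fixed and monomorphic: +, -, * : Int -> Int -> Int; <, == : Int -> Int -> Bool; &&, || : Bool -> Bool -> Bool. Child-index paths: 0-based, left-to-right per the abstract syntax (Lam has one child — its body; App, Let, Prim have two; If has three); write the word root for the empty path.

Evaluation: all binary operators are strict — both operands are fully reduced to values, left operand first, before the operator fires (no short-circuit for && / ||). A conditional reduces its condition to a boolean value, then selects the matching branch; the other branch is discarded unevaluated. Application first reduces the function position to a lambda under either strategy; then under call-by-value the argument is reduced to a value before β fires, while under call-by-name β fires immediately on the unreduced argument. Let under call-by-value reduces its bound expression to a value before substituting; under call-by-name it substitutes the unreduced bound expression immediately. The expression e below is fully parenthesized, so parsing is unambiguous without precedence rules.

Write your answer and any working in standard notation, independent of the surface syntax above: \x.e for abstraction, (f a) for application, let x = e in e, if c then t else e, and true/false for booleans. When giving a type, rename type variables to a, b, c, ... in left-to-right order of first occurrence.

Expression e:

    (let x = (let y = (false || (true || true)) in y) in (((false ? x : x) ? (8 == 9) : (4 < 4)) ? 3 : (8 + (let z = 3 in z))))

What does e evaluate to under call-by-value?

Answer: 11

Working:
step 0: (let x = (let y = (false || (true || true)) in y) in (if (if (if false then x else x) then (8 == 9) else (4 < 4)) then 3 else (8 + (let z = 3 in z))))
step 1: [delta@0.0.1] (let x = (let y = (false || true) in y) in (if (if (if false then x else x) then (8 == 9) else (4 < 4)) then 3 else (8 + (let z = 3 in z))))
step 2: [delta@0.0] (let x = (let y = true in y) in (if (if (if false then x else x) then (8 == 9) else (4 < 4)) then 3 else (8 + (let z = 3 in z))))
step 3: [let@0] (let x = true in (if (if (if false then x else x) then (8 == 9) else (4 < 4)) then 3 else (8 + (let z = 3 in z))))
step 4: [let@root] (if (if (if false then true else true) then (8 == 9) else (4 < 4)) then 3 else (8 + (let z = 3 in z)))
step 5: [if@0.0] (if (if true then (8 == 9) else (4 < 4)) then 3 else (8 + (let z = 3 in z)))
step 6: [if@0] (if (8 == 9) then 3 else (8 + (let z = 3 in z)))
step 7: [delta@0] (if false then 3 else (8 + (let z = 3 in z)))
step 8: [if@root] (8 + (let z = 3 in z))
step 9: [let@1] (8 + 3)
step 10: [delta@root] 11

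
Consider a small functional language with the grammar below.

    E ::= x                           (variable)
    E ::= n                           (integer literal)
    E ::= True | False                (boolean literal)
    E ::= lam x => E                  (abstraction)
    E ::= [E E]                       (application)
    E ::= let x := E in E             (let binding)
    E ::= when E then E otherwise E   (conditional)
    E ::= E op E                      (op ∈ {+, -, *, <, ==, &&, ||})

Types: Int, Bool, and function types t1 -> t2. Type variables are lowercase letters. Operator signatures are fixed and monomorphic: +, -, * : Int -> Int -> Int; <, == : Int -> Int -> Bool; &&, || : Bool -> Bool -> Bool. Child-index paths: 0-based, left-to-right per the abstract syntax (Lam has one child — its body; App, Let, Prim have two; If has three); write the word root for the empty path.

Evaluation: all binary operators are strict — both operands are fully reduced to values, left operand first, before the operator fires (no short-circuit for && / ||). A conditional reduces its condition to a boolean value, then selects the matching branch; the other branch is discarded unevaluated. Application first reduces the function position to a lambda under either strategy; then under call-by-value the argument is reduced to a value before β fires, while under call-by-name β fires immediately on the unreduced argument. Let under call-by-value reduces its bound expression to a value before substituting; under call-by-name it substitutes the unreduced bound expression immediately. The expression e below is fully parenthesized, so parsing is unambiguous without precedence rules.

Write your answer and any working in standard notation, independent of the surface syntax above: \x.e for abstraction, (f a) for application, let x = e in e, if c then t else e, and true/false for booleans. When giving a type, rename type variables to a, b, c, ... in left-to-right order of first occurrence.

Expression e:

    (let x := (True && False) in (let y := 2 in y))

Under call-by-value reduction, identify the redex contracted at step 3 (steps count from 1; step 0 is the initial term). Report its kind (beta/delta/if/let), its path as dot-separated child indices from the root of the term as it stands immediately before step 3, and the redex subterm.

Answer: let at root : (let y = 2 in y)

Trace:
step 0: (let x = (true && false) in (let y = 2 in y))
step 1: [delta@0] (let x = false in (let y = 2 in y))
step 2: [let@root] (let y = 2 in y)
step 3: [let@root] 2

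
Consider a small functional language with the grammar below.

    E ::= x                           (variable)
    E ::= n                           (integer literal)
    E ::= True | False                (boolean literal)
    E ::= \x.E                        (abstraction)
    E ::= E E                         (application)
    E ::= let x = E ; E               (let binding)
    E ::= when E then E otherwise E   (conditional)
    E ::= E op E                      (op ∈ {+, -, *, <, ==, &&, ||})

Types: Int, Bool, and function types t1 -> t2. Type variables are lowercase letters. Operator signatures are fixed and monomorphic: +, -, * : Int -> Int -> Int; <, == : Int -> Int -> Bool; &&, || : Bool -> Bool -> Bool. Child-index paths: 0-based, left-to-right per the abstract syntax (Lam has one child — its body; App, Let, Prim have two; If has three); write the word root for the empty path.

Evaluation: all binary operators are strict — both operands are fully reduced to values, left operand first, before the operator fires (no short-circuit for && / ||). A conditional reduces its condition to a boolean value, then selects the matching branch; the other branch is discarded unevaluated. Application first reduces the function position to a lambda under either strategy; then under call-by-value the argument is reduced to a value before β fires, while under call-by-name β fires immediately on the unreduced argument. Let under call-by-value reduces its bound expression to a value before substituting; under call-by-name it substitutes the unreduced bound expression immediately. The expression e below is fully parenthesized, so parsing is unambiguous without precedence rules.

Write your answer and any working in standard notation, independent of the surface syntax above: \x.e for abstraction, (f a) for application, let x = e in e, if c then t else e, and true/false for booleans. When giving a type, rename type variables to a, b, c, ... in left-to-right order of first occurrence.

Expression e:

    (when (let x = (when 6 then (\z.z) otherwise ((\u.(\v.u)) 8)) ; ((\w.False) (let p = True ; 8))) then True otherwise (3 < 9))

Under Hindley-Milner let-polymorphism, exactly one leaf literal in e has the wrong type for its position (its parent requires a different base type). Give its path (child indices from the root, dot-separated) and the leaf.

Answer: 0.0.0 : 6

Derivation:
  unify Int ~ Bool
  FAIL: mismatch Int ~ Bool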